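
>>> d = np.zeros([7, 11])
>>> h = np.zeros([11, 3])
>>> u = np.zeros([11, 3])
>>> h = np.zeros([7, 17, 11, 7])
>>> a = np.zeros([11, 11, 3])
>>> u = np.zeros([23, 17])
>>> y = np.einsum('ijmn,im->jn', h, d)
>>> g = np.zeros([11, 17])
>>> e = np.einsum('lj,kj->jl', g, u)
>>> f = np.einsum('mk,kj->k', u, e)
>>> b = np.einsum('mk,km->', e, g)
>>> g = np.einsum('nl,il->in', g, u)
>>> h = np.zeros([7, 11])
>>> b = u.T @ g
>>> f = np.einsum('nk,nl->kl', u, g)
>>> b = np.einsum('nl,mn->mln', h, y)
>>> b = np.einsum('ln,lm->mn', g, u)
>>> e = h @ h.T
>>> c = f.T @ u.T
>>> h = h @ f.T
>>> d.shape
(7, 11)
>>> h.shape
(7, 17)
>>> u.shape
(23, 17)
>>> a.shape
(11, 11, 3)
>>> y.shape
(17, 7)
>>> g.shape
(23, 11)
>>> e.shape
(7, 7)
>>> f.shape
(17, 11)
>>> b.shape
(17, 11)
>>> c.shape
(11, 23)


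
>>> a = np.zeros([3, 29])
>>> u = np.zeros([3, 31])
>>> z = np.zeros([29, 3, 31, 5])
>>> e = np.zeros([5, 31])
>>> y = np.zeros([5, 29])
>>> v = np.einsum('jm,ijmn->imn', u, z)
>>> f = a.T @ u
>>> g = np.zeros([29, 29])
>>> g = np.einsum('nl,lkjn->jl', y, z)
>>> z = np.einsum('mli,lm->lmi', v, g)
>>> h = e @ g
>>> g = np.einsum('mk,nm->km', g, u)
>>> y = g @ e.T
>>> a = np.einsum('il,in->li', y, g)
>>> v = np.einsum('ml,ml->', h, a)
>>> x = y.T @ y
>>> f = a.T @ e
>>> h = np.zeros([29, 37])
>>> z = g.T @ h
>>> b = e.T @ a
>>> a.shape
(5, 29)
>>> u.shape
(3, 31)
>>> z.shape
(31, 37)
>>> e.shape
(5, 31)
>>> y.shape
(29, 5)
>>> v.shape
()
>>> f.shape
(29, 31)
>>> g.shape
(29, 31)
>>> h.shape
(29, 37)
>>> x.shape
(5, 5)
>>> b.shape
(31, 29)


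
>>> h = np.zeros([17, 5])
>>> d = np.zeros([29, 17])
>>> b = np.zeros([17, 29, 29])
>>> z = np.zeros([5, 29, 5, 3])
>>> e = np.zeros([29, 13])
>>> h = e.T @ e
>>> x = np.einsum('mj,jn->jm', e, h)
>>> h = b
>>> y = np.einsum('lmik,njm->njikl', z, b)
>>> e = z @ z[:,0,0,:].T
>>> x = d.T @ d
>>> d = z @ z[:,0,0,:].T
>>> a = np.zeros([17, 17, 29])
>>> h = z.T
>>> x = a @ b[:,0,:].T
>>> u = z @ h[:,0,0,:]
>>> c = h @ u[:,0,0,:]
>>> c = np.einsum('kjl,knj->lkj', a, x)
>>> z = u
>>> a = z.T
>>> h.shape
(3, 5, 29, 5)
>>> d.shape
(5, 29, 5, 5)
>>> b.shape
(17, 29, 29)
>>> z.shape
(5, 29, 5, 5)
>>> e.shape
(5, 29, 5, 5)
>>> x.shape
(17, 17, 17)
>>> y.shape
(17, 29, 5, 3, 5)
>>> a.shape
(5, 5, 29, 5)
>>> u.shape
(5, 29, 5, 5)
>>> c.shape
(29, 17, 17)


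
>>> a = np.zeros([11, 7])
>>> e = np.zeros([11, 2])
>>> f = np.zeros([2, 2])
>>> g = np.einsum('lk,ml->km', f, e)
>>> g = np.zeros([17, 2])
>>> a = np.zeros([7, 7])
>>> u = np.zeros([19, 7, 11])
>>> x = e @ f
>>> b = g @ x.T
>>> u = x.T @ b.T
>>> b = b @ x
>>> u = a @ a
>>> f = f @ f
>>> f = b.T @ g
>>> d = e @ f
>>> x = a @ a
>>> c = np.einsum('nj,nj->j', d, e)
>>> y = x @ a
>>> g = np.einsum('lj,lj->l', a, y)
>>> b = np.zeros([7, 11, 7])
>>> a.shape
(7, 7)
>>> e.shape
(11, 2)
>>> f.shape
(2, 2)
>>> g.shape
(7,)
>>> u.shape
(7, 7)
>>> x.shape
(7, 7)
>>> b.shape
(7, 11, 7)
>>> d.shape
(11, 2)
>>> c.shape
(2,)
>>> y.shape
(7, 7)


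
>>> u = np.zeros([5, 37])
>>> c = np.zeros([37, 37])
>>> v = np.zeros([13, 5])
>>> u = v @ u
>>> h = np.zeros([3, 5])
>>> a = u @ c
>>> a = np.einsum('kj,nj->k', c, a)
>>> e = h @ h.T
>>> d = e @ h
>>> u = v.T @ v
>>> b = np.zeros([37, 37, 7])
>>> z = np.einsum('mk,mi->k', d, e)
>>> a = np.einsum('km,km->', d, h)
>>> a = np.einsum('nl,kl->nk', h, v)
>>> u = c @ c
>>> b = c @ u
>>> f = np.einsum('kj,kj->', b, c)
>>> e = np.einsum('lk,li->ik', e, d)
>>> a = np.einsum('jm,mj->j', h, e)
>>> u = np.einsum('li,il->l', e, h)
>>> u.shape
(5,)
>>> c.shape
(37, 37)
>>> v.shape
(13, 5)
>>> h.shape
(3, 5)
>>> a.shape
(3,)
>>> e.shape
(5, 3)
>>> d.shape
(3, 5)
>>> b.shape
(37, 37)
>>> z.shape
(5,)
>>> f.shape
()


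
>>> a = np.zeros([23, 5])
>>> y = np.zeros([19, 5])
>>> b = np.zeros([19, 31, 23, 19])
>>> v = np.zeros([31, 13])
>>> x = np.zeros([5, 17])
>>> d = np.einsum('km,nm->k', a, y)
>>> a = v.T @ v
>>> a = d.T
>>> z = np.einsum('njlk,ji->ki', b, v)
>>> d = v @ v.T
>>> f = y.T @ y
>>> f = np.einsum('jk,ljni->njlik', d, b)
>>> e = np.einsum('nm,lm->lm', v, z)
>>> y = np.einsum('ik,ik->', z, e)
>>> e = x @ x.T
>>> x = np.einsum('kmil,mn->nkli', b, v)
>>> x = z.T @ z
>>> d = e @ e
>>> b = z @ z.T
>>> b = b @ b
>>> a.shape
(23,)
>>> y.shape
()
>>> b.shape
(19, 19)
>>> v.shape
(31, 13)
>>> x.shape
(13, 13)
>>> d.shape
(5, 5)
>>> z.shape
(19, 13)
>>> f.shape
(23, 31, 19, 19, 31)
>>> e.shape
(5, 5)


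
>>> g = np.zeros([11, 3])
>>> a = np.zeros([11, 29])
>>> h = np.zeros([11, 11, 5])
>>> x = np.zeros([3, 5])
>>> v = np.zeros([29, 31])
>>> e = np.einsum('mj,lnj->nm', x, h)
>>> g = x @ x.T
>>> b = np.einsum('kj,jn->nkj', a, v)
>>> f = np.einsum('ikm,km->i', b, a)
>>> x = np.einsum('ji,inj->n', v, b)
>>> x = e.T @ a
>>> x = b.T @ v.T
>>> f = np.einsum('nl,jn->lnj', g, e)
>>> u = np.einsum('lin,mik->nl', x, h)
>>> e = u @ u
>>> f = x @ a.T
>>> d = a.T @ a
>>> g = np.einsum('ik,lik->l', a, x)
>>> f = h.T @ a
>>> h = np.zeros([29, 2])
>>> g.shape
(29,)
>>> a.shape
(11, 29)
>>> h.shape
(29, 2)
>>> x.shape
(29, 11, 29)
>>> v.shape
(29, 31)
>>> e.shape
(29, 29)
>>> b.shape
(31, 11, 29)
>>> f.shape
(5, 11, 29)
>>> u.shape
(29, 29)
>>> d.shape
(29, 29)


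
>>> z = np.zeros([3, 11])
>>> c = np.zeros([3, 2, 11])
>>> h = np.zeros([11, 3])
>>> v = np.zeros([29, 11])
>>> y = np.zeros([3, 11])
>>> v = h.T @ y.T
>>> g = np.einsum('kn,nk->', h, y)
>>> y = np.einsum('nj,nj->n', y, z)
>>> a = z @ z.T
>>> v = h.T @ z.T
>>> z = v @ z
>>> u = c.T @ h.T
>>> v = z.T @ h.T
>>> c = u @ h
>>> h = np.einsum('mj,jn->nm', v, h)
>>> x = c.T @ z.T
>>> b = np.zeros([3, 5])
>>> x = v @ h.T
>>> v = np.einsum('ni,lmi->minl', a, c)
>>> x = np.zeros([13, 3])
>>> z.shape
(3, 11)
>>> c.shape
(11, 2, 3)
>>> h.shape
(3, 11)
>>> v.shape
(2, 3, 3, 11)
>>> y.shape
(3,)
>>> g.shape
()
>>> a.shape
(3, 3)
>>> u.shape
(11, 2, 11)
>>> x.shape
(13, 3)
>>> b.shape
(3, 5)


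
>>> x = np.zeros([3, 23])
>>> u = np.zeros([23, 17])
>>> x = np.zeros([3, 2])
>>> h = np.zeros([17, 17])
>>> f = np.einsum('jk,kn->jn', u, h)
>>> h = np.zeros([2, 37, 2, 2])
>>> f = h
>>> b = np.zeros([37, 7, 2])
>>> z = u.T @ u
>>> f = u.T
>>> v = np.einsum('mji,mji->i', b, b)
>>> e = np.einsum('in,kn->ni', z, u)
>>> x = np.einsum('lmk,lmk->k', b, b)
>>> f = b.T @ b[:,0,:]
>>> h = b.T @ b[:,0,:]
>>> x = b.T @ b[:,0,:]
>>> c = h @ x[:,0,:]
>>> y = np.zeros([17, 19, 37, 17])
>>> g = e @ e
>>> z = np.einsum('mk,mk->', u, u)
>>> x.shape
(2, 7, 2)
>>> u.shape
(23, 17)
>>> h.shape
(2, 7, 2)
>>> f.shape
(2, 7, 2)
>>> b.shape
(37, 7, 2)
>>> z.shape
()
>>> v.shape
(2,)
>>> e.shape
(17, 17)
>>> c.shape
(2, 7, 2)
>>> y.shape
(17, 19, 37, 17)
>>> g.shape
(17, 17)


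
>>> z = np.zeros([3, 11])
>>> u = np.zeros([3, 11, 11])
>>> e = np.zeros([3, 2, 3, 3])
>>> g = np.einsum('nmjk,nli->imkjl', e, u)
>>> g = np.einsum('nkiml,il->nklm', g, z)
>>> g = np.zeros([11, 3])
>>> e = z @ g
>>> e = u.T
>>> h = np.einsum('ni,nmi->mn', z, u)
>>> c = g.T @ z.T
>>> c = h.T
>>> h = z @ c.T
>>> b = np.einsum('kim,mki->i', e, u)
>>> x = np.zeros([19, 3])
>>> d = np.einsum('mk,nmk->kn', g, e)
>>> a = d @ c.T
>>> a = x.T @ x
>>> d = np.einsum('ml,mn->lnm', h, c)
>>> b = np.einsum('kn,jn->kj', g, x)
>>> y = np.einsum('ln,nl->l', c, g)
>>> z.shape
(3, 11)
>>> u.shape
(3, 11, 11)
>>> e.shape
(11, 11, 3)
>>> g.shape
(11, 3)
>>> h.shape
(3, 3)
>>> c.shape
(3, 11)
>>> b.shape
(11, 19)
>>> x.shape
(19, 3)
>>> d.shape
(3, 11, 3)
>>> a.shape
(3, 3)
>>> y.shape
(3,)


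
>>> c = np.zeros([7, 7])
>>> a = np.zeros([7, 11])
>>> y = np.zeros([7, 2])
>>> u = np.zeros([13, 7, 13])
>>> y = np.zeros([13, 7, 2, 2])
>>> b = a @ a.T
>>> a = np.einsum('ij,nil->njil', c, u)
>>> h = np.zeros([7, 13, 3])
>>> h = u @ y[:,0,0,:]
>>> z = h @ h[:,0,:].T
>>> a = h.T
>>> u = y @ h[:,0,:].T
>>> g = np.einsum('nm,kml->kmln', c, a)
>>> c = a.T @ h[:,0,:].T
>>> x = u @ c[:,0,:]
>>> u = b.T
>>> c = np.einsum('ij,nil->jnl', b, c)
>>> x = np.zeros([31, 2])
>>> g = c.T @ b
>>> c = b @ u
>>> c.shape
(7, 7)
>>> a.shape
(2, 7, 13)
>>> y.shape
(13, 7, 2, 2)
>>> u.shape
(7, 7)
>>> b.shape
(7, 7)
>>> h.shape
(13, 7, 2)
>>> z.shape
(13, 7, 13)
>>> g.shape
(13, 13, 7)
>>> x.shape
(31, 2)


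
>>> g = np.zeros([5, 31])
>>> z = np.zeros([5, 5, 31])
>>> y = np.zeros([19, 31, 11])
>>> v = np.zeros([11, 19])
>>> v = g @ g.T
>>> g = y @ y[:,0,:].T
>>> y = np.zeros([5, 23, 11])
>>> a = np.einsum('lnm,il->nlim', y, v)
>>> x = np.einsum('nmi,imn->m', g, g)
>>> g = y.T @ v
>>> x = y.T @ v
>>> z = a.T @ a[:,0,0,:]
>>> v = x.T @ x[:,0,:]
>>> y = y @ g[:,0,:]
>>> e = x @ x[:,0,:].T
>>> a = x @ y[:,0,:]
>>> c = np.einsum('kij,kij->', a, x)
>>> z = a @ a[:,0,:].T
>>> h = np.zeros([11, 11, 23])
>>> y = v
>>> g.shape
(11, 23, 5)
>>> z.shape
(11, 23, 11)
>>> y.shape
(5, 23, 5)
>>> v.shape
(5, 23, 5)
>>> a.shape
(11, 23, 5)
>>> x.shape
(11, 23, 5)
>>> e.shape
(11, 23, 11)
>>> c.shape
()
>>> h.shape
(11, 11, 23)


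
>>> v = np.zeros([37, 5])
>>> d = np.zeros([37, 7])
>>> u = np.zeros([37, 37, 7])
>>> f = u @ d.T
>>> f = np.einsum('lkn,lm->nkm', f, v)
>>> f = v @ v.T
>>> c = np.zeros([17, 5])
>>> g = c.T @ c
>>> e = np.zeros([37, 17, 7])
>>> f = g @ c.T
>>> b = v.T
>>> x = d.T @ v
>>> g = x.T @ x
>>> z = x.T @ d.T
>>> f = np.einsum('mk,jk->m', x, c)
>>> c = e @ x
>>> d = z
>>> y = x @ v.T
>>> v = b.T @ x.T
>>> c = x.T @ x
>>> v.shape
(37, 7)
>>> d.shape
(5, 37)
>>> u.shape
(37, 37, 7)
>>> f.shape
(7,)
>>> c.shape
(5, 5)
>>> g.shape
(5, 5)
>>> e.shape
(37, 17, 7)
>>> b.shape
(5, 37)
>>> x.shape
(7, 5)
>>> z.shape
(5, 37)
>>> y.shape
(7, 37)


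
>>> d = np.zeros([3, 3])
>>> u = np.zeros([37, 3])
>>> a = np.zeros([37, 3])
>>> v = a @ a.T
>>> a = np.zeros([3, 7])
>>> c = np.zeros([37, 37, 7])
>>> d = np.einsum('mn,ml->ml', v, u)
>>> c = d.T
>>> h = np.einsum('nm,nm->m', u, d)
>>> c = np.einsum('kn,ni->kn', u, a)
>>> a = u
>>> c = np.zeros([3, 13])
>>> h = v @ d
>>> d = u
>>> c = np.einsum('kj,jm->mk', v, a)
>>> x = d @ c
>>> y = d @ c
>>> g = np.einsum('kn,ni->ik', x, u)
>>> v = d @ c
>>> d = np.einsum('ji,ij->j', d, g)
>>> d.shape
(37,)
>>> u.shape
(37, 3)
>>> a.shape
(37, 3)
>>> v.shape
(37, 37)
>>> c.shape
(3, 37)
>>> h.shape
(37, 3)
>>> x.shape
(37, 37)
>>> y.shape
(37, 37)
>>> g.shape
(3, 37)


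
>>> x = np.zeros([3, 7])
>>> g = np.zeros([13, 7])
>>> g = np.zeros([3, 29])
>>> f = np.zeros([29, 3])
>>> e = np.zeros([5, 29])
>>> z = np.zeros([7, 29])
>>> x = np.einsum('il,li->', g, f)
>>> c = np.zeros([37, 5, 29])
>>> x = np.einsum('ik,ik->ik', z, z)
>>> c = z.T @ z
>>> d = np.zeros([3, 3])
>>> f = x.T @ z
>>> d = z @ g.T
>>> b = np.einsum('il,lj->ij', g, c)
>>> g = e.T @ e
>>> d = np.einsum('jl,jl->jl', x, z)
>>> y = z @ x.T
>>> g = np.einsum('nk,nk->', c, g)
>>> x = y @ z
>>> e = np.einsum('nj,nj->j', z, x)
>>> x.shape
(7, 29)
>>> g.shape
()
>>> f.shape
(29, 29)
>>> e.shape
(29,)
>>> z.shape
(7, 29)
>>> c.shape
(29, 29)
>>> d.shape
(7, 29)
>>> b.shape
(3, 29)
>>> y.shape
(7, 7)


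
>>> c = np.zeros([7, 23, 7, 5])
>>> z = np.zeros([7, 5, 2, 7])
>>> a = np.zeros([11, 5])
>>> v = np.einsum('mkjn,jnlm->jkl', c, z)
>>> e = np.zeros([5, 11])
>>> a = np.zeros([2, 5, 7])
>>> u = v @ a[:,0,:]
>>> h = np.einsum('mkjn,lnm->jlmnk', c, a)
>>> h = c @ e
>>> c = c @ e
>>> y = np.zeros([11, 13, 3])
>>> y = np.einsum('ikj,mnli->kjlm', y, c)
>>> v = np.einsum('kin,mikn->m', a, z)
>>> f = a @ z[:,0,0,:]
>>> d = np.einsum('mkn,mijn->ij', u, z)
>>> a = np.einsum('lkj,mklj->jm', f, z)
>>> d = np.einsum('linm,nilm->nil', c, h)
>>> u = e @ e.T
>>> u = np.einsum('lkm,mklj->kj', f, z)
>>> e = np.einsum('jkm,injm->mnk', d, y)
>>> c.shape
(7, 23, 7, 11)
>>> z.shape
(7, 5, 2, 7)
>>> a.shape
(7, 7)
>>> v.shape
(7,)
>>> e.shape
(7, 3, 23)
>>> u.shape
(5, 7)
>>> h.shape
(7, 23, 7, 11)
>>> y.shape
(13, 3, 7, 7)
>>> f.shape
(2, 5, 7)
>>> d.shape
(7, 23, 7)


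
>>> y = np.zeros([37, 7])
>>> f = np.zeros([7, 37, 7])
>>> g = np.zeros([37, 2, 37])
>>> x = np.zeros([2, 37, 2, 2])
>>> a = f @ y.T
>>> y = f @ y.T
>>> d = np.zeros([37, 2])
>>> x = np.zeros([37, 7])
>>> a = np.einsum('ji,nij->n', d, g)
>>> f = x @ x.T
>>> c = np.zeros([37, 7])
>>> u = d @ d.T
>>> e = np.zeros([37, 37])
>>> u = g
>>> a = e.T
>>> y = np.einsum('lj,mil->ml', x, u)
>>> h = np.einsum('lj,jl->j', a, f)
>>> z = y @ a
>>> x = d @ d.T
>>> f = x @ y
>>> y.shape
(37, 37)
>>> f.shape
(37, 37)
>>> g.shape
(37, 2, 37)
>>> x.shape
(37, 37)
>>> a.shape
(37, 37)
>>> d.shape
(37, 2)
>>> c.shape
(37, 7)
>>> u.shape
(37, 2, 37)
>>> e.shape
(37, 37)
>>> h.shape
(37,)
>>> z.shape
(37, 37)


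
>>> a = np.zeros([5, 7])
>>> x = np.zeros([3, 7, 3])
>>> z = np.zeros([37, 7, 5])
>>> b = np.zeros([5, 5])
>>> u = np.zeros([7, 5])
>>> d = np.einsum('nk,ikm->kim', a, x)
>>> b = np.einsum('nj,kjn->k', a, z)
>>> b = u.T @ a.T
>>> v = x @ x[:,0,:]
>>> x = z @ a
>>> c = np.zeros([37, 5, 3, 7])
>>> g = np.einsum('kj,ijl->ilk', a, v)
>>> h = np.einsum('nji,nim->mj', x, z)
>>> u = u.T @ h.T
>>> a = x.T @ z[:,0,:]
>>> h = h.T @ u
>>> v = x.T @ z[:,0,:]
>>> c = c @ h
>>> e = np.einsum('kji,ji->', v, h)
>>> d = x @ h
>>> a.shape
(7, 7, 5)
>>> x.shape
(37, 7, 7)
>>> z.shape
(37, 7, 5)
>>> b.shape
(5, 5)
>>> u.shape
(5, 5)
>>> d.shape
(37, 7, 5)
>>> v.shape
(7, 7, 5)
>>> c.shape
(37, 5, 3, 5)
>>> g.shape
(3, 3, 5)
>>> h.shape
(7, 5)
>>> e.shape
()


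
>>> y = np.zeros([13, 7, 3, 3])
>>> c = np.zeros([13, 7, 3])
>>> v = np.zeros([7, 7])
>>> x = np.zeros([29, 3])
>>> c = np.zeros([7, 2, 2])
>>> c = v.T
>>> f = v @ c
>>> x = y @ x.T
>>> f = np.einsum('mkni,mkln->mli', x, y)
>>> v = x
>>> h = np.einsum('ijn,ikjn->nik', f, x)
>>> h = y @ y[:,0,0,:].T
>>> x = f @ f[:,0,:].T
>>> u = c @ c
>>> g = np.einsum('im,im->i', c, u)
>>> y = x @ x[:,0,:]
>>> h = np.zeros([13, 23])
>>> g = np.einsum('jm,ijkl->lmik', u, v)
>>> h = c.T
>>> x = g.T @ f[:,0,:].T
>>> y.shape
(13, 3, 13)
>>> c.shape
(7, 7)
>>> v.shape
(13, 7, 3, 29)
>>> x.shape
(3, 13, 7, 13)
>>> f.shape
(13, 3, 29)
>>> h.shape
(7, 7)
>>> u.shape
(7, 7)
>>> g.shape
(29, 7, 13, 3)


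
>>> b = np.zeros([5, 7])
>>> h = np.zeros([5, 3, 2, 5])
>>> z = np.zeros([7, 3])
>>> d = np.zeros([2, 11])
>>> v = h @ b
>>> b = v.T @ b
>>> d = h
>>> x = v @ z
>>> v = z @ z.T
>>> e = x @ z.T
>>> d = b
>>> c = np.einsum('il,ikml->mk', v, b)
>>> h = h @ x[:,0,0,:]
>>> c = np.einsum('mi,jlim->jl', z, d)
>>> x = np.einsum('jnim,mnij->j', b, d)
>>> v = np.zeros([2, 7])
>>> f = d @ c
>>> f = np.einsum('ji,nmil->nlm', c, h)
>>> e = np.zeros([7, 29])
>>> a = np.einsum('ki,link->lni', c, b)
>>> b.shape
(7, 2, 3, 7)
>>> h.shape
(5, 3, 2, 3)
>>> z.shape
(7, 3)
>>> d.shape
(7, 2, 3, 7)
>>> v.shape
(2, 7)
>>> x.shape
(7,)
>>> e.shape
(7, 29)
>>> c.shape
(7, 2)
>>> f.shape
(5, 3, 3)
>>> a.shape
(7, 3, 2)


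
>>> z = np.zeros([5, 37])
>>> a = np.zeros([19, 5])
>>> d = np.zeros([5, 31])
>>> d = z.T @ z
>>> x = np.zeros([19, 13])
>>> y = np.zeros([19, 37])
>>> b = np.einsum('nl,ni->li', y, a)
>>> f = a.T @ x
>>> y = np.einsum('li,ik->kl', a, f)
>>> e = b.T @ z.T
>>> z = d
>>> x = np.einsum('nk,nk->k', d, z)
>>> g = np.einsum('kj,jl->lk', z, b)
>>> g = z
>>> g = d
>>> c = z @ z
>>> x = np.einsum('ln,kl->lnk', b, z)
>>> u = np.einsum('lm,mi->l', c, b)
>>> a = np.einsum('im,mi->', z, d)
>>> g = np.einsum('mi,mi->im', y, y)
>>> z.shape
(37, 37)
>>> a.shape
()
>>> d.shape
(37, 37)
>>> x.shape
(37, 5, 37)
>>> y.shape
(13, 19)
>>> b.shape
(37, 5)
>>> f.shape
(5, 13)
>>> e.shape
(5, 5)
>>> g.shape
(19, 13)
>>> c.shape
(37, 37)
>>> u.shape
(37,)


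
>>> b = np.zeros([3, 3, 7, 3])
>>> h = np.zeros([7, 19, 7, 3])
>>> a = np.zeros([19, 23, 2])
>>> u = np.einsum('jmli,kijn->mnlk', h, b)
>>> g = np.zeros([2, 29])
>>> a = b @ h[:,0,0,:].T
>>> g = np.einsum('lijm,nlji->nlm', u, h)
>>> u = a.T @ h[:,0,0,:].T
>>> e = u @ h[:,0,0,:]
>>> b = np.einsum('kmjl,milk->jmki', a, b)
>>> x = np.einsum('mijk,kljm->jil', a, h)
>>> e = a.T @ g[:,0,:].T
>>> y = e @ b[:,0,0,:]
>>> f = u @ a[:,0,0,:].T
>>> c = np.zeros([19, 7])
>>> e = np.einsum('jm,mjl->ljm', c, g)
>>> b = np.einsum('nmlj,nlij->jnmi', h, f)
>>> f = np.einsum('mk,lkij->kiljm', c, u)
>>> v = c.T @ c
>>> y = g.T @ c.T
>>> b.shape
(3, 7, 19, 3)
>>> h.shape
(7, 19, 7, 3)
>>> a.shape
(3, 3, 7, 7)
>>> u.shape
(7, 7, 3, 7)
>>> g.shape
(7, 19, 3)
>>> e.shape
(3, 19, 7)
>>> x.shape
(7, 3, 19)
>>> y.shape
(3, 19, 19)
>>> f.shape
(7, 3, 7, 7, 19)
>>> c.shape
(19, 7)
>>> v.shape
(7, 7)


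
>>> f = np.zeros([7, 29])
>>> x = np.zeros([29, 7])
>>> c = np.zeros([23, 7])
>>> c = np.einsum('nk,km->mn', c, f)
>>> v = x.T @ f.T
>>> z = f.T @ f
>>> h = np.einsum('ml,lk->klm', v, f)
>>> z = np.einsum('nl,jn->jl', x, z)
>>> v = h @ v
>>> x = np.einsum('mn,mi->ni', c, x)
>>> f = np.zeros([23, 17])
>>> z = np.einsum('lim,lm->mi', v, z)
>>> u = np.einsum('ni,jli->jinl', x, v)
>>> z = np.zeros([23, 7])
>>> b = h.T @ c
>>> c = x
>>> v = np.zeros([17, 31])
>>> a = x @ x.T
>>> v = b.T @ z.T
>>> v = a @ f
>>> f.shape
(23, 17)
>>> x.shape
(23, 7)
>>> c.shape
(23, 7)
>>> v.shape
(23, 17)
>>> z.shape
(23, 7)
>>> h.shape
(29, 7, 7)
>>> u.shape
(29, 7, 23, 7)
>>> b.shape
(7, 7, 23)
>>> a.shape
(23, 23)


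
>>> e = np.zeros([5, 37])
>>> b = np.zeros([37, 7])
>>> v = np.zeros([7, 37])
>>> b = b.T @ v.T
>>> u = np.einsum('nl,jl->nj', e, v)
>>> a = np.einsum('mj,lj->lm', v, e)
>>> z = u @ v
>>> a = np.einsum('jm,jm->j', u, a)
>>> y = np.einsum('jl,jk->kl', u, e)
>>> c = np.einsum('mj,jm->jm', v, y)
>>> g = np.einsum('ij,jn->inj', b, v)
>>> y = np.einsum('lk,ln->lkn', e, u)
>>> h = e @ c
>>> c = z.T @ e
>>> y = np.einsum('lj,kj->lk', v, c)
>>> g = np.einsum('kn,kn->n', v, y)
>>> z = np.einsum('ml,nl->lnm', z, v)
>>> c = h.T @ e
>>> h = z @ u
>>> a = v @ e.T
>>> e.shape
(5, 37)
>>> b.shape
(7, 7)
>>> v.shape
(7, 37)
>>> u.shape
(5, 7)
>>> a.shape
(7, 5)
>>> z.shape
(37, 7, 5)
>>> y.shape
(7, 37)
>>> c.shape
(7, 37)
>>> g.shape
(37,)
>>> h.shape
(37, 7, 7)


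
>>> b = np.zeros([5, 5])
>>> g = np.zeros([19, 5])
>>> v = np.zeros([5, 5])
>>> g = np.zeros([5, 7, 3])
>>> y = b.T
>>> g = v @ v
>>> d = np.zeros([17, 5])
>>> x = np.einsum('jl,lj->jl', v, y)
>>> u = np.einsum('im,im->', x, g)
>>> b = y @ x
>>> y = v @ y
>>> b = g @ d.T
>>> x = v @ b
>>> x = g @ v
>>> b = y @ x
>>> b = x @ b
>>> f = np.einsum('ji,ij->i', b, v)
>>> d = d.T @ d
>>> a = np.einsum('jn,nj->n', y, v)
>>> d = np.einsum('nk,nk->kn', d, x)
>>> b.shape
(5, 5)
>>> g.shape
(5, 5)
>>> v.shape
(5, 5)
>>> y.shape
(5, 5)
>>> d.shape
(5, 5)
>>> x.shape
(5, 5)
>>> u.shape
()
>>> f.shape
(5,)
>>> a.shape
(5,)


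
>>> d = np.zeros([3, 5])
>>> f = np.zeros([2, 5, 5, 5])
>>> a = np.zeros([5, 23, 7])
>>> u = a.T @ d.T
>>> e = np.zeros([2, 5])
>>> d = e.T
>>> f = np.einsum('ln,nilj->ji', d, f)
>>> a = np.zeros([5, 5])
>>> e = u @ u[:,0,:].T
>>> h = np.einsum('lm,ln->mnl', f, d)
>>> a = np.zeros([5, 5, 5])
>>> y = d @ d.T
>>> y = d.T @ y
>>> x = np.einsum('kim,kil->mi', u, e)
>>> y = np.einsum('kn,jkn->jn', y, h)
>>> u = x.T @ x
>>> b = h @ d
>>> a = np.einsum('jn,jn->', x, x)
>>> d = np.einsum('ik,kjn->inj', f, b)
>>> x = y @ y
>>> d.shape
(5, 2, 2)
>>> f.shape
(5, 5)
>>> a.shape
()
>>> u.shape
(23, 23)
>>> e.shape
(7, 23, 7)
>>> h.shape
(5, 2, 5)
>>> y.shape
(5, 5)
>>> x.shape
(5, 5)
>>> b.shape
(5, 2, 2)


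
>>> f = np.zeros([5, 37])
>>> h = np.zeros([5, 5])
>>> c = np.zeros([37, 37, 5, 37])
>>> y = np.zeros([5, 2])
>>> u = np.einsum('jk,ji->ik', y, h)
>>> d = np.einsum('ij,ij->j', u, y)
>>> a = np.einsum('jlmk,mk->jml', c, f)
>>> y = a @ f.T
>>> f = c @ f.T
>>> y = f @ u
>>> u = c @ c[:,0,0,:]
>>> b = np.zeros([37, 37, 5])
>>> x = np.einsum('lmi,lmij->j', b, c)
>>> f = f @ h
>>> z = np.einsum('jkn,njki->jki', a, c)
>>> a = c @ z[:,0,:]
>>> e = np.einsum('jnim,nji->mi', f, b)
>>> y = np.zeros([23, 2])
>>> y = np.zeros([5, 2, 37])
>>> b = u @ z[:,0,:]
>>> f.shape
(37, 37, 5, 5)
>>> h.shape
(5, 5)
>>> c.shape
(37, 37, 5, 37)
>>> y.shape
(5, 2, 37)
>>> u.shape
(37, 37, 5, 37)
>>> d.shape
(2,)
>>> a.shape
(37, 37, 5, 37)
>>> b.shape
(37, 37, 5, 37)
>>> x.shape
(37,)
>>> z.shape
(37, 5, 37)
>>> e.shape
(5, 5)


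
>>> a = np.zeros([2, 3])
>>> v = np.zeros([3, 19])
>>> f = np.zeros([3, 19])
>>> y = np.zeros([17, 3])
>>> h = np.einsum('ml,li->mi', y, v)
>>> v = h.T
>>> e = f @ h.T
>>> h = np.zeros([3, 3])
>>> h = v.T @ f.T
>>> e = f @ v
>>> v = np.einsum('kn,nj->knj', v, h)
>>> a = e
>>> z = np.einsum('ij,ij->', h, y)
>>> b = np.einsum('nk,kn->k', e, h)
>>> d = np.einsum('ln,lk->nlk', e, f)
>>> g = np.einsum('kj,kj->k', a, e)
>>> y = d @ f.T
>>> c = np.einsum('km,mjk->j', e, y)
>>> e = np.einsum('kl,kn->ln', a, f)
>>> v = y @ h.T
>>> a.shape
(3, 17)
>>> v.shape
(17, 3, 17)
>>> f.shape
(3, 19)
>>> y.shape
(17, 3, 3)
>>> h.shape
(17, 3)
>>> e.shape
(17, 19)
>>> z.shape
()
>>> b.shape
(17,)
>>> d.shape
(17, 3, 19)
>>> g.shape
(3,)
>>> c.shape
(3,)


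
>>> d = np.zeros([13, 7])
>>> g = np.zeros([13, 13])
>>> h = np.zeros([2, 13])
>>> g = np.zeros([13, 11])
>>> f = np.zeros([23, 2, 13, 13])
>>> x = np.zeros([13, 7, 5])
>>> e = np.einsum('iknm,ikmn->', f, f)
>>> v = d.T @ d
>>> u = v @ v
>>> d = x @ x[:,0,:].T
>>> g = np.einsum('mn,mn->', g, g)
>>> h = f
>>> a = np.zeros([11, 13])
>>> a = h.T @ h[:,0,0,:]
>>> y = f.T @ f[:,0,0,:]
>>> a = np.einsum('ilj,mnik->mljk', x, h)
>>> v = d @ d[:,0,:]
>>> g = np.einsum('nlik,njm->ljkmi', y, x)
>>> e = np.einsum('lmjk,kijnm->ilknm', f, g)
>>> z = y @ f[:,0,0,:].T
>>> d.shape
(13, 7, 13)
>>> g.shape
(13, 7, 13, 5, 2)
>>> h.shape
(23, 2, 13, 13)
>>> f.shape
(23, 2, 13, 13)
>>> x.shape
(13, 7, 5)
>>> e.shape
(7, 23, 13, 5, 2)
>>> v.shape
(13, 7, 13)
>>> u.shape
(7, 7)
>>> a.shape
(23, 7, 5, 13)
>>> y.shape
(13, 13, 2, 13)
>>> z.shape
(13, 13, 2, 23)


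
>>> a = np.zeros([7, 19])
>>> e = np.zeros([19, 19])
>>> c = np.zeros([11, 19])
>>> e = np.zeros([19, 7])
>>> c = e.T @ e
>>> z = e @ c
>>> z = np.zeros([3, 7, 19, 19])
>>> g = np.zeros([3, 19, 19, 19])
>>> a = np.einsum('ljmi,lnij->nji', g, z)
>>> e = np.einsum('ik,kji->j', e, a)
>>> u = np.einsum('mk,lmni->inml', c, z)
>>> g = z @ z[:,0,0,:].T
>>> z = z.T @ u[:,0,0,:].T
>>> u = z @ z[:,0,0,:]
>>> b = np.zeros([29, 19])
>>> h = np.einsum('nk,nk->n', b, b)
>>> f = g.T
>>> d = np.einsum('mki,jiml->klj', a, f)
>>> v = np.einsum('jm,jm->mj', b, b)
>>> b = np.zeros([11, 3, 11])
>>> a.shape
(7, 19, 19)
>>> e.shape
(19,)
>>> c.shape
(7, 7)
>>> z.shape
(19, 19, 7, 19)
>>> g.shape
(3, 7, 19, 3)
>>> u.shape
(19, 19, 7, 19)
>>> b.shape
(11, 3, 11)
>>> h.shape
(29,)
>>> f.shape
(3, 19, 7, 3)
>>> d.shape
(19, 3, 3)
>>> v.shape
(19, 29)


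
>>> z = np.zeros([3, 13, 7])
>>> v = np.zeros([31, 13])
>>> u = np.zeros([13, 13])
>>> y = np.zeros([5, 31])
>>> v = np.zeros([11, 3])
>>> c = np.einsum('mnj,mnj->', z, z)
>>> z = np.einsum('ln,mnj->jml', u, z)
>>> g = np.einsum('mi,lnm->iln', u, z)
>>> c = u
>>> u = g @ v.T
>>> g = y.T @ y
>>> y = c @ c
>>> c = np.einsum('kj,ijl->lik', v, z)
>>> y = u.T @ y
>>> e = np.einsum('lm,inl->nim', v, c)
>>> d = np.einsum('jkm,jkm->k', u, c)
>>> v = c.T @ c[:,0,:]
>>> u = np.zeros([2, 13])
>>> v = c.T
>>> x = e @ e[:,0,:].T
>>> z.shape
(7, 3, 13)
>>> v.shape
(11, 7, 13)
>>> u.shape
(2, 13)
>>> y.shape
(11, 7, 13)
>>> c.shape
(13, 7, 11)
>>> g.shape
(31, 31)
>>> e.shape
(7, 13, 3)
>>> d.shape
(7,)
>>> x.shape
(7, 13, 7)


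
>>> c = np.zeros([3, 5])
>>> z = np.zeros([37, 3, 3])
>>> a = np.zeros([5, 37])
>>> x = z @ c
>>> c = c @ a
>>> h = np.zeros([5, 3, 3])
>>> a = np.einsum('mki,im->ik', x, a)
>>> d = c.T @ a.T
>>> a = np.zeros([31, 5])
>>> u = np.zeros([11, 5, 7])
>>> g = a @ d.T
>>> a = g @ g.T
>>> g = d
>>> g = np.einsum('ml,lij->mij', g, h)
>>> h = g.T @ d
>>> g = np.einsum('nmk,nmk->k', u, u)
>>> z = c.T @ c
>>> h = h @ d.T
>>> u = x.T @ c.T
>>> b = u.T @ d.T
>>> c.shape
(3, 37)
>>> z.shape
(37, 37)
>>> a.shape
(31, 31)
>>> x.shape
(37, 3, 5)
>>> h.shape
(3, 3, 37)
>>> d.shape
(37, 5)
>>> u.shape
(5, 3, 3)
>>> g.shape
(7,)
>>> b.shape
(3, 3, 37)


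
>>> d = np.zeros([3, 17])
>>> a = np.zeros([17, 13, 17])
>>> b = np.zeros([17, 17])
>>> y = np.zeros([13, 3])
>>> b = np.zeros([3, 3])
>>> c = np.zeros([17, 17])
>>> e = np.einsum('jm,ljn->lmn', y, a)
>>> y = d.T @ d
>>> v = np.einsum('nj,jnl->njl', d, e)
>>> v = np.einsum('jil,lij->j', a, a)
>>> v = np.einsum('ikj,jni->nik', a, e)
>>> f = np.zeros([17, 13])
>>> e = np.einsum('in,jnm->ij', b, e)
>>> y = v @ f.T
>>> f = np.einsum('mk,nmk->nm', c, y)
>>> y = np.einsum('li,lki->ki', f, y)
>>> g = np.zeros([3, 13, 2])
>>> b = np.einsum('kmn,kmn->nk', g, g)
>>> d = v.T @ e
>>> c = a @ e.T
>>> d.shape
(13, 17, 17)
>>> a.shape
(17, 13, 17)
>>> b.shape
(2, 3)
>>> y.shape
(17, 17)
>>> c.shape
(17, 13, 3)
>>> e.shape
(3, 17)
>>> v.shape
(3, 17, 13)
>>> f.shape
(3, 17)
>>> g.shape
(3, 13, 2)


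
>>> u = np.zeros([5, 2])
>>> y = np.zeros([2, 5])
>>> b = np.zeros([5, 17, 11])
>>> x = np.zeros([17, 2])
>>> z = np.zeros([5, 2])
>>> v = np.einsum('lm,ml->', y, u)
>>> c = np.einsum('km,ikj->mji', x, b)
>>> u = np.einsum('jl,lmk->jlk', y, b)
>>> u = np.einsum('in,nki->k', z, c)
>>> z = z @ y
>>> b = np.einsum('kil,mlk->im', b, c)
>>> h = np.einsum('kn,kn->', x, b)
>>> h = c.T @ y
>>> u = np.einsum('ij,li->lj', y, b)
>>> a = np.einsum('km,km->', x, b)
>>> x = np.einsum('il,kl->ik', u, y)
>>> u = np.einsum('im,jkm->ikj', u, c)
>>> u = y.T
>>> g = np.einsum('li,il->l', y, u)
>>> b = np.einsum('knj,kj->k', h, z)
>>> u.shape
(5, 2)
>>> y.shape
(2, 5)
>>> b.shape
(5,)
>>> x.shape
(17, 2)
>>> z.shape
(5, 5)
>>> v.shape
()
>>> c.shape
(2, 11, 5)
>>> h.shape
(5, 11, 5)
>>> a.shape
()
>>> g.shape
(2,)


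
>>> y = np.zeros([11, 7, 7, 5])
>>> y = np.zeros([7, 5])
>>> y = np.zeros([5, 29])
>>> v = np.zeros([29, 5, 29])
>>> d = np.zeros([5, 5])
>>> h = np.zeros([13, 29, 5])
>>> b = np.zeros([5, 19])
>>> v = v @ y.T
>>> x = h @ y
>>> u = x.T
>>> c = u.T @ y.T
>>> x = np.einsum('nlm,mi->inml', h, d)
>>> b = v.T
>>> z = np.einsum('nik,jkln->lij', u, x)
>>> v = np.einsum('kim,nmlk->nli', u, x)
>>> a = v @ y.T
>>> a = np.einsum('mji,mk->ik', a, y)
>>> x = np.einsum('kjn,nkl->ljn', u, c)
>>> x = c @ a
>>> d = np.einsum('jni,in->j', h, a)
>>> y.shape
(5, 29)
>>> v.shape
(5, 5, 29)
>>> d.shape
(13,)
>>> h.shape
(13, 29, 5)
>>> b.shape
(5, 5, 29)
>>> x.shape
(13, 29, 29)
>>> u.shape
(29, 29, 13)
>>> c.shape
(13, 29, 5)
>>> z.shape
(5, 29, 5)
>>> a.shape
(5, 29)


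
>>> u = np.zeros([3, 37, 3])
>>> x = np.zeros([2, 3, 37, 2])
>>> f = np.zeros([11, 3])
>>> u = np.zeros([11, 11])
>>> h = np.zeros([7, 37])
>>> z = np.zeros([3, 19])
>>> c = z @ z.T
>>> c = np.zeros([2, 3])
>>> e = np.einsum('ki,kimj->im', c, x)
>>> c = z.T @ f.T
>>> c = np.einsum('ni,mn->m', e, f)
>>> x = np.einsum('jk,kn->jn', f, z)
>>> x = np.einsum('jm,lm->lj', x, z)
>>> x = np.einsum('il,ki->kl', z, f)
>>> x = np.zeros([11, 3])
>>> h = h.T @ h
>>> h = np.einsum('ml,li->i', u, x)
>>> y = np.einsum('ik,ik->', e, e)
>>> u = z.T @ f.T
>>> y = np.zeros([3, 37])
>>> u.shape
(19, 11)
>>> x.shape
(11, 3)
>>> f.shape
(11, 3)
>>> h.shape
(3,)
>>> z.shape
(3, 19)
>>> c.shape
(11,)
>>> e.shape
(3, 37)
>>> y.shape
(3, 37)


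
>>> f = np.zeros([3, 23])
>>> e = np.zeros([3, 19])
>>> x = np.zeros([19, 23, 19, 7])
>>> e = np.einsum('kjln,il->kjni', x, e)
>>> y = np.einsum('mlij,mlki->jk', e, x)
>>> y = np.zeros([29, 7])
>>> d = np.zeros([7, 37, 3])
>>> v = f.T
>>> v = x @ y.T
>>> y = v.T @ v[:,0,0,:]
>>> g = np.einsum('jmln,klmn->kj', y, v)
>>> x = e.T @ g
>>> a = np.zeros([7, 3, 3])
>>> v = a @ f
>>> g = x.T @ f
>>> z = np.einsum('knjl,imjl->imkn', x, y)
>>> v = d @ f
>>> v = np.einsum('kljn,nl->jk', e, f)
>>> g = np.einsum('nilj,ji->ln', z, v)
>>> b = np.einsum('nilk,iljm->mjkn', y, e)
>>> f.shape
(3, 23)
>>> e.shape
(19, 23, 7, 3)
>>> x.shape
(3, 7, 23, 29)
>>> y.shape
(29, 19, 23, 29)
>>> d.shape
(7, 37, 3)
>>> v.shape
(7, 19)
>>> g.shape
(3, 29)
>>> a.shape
(7, 3, 3)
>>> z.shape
(29, 19, 3, 7)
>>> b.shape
(3, 7, 29, 29)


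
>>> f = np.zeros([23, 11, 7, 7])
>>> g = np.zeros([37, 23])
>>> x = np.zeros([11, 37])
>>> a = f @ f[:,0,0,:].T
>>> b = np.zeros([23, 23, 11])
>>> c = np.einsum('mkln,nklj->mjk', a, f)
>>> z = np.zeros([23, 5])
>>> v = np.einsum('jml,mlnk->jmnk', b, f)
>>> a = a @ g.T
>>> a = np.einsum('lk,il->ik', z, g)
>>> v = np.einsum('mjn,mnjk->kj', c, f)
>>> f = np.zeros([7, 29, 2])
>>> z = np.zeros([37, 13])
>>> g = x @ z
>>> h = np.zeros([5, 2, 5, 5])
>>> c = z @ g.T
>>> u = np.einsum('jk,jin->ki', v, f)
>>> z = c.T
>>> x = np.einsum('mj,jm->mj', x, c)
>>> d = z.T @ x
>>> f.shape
(7, 29, 2)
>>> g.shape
(11, 13)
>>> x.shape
(11, 37)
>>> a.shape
(37, 5)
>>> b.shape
(23, 23, 11)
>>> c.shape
(37, 11)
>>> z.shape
(11, 37)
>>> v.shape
(7, 7)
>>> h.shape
(5, 2, 5, 5)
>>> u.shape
(7, 29)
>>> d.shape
(37, 37)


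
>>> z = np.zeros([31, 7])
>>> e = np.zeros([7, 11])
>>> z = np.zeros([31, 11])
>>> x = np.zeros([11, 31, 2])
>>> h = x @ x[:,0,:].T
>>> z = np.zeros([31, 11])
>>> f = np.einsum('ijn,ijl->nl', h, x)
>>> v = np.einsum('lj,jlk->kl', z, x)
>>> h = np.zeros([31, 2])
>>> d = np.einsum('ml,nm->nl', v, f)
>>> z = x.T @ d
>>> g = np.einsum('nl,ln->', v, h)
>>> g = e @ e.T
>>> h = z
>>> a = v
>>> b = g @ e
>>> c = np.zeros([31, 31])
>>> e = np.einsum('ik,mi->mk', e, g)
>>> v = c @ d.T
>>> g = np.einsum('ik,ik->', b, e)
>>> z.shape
(2, 31, 31)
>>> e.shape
(7, 11)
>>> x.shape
(11, 31, 2)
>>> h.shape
(2, 31, 31)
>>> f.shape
(11, 2)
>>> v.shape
(31, 11)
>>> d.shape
(11, 31)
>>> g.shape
()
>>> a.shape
(2, 31)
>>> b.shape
(7, 11)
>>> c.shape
(31, 31)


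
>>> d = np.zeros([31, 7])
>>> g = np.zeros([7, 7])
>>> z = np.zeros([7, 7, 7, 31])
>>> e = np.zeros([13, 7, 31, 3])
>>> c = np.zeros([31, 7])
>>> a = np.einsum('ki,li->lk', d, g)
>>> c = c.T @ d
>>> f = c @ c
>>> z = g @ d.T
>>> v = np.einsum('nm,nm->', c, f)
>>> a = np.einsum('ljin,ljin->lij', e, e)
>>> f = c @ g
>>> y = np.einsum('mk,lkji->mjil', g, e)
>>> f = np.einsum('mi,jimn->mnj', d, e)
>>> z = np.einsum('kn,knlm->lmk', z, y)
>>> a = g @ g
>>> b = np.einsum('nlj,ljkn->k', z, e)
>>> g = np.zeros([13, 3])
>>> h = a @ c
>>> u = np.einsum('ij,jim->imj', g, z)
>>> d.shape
(31, 7)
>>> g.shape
(13, 3)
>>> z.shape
(3, 13, 7)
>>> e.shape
(13, 7, 31, 3)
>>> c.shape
(7, 7)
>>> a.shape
(7, 7)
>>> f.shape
(31, 3, 13)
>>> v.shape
()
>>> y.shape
(7, 31, 3, 13)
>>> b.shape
(31,)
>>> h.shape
(7, 7)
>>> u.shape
(13, 7, 3)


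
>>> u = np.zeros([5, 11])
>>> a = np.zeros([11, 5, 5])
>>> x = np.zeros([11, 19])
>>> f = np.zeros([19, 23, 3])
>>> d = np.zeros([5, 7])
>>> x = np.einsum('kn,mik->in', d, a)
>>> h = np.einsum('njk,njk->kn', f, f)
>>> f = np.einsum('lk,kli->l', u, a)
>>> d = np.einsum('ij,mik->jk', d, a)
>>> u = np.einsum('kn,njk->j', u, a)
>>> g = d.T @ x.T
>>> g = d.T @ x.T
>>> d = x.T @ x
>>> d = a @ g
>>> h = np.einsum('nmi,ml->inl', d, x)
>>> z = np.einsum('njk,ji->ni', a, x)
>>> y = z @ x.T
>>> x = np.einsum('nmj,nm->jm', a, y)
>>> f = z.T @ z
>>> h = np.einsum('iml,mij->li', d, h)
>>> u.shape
(5,)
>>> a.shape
(11, 5, 5)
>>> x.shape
(5, 5)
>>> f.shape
(7, 7)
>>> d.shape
(11, 5, 5)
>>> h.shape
(5, 11)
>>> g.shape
(5, 5)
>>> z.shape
(11, 7)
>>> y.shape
(11, 5)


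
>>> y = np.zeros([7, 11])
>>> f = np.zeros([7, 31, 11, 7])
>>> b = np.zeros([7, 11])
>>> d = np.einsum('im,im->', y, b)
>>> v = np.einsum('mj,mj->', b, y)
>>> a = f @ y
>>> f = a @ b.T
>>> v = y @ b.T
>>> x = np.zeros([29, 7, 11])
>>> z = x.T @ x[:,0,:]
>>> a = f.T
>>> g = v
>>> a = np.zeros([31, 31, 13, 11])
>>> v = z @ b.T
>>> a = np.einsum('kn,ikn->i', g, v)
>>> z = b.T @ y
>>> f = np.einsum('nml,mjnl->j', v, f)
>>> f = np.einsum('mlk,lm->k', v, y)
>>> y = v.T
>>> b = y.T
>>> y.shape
(7, 7, 11)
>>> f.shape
(7,)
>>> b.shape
(11, 7, 7)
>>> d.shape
()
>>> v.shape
(11, 7, 7)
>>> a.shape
(11,)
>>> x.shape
(29, 7, 11)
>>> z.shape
(11, 11)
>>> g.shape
(7, 7)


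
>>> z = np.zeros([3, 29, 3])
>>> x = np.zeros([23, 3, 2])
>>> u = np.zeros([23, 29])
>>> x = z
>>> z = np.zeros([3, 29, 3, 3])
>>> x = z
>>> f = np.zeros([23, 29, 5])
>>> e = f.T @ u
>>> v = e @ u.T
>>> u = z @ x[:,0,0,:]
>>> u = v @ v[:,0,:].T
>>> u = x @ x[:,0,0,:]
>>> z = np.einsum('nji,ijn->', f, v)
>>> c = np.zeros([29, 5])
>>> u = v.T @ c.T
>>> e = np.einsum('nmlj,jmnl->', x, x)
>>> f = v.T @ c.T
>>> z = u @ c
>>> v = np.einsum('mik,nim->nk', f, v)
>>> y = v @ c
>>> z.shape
(23, 29, 5)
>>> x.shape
(3, 29, 3, 3)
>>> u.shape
(23, 29, 29)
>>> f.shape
(23, 29, 29)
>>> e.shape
()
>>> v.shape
(5, 29)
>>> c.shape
(29, 5)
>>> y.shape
(5, 5)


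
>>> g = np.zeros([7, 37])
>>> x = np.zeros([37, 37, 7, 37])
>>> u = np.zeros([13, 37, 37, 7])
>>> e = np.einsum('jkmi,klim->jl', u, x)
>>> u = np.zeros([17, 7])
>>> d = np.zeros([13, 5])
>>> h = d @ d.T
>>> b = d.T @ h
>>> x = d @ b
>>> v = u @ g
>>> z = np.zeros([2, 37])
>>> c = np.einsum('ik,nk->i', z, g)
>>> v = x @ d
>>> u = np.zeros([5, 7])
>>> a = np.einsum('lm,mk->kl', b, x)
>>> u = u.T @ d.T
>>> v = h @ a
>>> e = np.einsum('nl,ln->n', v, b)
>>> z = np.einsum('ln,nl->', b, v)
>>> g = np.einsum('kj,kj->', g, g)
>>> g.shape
()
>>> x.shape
(13, 13)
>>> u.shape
(7, 13)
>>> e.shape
(13,)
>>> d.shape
(13, 5)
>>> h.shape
(13, 13)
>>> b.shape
(5, 13)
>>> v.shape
(13, 5)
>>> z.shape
()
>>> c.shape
(2,)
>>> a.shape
(13, 5)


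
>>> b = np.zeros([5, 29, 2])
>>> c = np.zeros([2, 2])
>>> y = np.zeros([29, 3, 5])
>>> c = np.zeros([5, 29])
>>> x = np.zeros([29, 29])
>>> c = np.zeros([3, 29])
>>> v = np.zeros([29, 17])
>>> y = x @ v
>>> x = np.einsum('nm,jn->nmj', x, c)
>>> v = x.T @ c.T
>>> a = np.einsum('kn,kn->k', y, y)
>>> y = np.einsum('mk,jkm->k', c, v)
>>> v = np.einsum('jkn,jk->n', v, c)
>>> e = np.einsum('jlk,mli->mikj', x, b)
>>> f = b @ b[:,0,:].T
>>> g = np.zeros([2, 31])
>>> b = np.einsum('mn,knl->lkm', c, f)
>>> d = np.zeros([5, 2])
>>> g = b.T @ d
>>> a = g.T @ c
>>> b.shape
(5, 5, 3)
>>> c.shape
(3, 29)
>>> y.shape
(29,)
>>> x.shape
(29, 29, 3)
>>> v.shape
(3,)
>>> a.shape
(2, 5, 29)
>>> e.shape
(5, 2, 3, 29)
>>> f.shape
(5, 29, 5)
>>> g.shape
(3, 5, 2)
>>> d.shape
(5, 2)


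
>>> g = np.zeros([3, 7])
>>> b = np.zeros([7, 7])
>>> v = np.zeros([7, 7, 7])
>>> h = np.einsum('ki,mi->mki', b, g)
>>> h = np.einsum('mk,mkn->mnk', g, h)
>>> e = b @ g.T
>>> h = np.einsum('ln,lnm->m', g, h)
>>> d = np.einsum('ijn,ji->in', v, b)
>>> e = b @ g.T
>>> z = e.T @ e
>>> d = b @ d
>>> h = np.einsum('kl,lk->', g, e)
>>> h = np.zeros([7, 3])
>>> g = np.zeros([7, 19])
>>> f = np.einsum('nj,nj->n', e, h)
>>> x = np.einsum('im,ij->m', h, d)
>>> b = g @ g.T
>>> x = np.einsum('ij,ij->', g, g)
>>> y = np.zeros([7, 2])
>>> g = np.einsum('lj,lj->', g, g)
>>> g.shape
()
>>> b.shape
(7, 7)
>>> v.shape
(7, 7, 7)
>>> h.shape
(7, 3)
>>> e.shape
(7, 3)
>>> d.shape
(7, 7)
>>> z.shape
(3, 3)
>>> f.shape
(7,)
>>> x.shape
()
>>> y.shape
(7, 2)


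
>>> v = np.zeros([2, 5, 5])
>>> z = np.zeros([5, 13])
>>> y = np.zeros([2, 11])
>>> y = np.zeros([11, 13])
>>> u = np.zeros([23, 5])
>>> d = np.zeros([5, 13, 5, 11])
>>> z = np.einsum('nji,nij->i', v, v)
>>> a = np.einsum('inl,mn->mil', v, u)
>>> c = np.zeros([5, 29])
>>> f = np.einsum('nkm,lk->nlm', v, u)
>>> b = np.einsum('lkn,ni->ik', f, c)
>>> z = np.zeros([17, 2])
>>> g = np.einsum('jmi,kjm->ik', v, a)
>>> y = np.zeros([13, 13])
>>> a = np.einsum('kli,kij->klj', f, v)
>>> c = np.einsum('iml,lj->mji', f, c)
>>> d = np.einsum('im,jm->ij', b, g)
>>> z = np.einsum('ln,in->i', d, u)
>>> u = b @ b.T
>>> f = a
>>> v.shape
(2, 5, 5)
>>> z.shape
(23,)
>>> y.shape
(13, 13)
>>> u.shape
(29, 29)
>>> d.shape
(29, 5)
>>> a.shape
(2, 23, 5)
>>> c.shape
(23, 29, 2)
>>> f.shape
(2, 23, 5)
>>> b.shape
(29, 23)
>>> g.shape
(5, 23)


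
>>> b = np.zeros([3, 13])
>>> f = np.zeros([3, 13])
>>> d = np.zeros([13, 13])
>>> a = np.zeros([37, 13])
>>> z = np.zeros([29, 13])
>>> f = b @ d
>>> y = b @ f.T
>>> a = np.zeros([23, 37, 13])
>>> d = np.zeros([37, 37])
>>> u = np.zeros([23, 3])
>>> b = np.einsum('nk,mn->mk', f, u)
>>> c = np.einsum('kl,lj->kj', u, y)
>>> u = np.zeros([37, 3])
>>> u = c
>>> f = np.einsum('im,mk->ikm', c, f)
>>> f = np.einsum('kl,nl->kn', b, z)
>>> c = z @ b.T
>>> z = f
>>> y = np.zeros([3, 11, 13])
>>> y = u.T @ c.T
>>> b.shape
(23, 13)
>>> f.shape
(23, 29)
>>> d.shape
(37, 37)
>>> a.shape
(23, 37, 13)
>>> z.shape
(23, 29)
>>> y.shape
(3, 29)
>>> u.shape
(23, 3)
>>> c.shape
(29, 23)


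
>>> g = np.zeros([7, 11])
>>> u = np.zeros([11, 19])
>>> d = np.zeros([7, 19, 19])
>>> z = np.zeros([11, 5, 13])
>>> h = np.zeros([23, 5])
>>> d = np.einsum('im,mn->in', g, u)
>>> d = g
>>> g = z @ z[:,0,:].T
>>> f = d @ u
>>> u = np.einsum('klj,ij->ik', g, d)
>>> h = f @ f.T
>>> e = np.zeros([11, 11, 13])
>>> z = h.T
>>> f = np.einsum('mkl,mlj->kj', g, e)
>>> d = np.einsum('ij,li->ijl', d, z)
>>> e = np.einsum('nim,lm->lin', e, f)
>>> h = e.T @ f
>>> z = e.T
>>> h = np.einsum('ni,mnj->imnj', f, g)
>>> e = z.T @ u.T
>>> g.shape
(11, 5, 11)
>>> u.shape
(7, 11)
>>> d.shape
(7, 11, 7)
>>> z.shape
(11, 11, 5)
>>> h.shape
(13, 11, 5, 11)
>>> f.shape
(5, 13)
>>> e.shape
(5, 11, 7)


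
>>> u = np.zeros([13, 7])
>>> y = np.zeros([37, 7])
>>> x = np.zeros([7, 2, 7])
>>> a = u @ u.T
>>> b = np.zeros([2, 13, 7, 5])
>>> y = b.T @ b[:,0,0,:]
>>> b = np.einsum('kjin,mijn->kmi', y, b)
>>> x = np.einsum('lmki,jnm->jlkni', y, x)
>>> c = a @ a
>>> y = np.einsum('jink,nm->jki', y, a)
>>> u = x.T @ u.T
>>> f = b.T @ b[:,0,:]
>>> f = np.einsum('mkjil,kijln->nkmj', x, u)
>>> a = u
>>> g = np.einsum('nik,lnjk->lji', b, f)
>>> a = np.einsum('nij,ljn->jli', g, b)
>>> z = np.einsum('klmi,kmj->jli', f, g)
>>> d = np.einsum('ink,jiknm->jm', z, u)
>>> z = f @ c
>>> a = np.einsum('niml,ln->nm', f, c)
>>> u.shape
(5, 2, 13, 5, 13)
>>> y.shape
(5, 5, 7)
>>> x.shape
(7, 5, 13, 2, 5)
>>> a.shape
(13, 7)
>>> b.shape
(5, 2, 13)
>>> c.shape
(13, 13)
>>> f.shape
(13, 5, 7, 13)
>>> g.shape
(13, 7, 2)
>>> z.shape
(13, 5, 7, 13)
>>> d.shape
(5, 13)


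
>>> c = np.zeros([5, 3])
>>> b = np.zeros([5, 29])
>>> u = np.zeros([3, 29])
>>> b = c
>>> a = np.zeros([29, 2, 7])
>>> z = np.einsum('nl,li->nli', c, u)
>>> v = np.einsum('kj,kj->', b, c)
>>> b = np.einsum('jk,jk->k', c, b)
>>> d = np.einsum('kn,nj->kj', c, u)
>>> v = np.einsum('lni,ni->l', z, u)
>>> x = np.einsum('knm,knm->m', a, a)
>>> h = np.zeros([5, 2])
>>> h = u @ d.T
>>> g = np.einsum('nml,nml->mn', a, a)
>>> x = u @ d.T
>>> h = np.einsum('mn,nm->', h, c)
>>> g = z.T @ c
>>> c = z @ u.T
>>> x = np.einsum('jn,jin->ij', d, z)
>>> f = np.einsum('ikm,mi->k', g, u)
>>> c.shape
(5, 3, 3)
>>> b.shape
(3,)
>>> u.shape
(3, 29)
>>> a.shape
(29, 2, 7)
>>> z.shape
(5, 3, 29)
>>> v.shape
(5,)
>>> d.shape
(5, 29)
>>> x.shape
(3, 5)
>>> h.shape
()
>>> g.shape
(29, 3, 3)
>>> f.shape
(3,)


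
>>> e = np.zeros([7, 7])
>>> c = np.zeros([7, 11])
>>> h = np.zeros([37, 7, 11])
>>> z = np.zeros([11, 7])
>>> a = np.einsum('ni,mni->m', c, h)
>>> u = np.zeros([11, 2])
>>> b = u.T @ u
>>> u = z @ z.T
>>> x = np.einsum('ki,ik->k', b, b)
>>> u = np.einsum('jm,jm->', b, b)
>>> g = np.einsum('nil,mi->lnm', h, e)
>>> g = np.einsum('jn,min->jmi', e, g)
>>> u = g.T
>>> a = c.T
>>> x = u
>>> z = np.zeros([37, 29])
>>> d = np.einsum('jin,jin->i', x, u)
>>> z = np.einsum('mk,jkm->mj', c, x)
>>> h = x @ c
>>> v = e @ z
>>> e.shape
(7, 7)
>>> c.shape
(7, 11)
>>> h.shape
(37, 11, 11)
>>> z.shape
(7, 37)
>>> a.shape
(11, 7)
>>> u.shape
(37, 11, 7)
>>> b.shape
(2, 2)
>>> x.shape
(37, 11, 7)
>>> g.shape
(7, 11, 37)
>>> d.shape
(11,)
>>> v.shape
(7, 37)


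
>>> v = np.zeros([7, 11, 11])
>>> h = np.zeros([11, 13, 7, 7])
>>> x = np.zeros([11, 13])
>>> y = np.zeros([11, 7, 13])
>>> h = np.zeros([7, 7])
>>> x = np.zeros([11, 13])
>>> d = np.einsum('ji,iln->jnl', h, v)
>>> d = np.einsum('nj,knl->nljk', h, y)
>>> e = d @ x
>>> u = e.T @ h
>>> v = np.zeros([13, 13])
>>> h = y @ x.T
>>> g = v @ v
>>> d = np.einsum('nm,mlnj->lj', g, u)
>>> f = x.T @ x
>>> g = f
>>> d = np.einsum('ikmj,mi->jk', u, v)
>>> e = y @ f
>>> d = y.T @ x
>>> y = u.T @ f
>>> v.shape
(13, 13)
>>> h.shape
(11, 7, 11)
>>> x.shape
(11, 13)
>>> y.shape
(7, 13, 7, 13)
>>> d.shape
(13, 7, 13)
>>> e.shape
(11, 7, 13)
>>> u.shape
(13, 7, 13, 7)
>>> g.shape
(13, 13)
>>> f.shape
(13, 13)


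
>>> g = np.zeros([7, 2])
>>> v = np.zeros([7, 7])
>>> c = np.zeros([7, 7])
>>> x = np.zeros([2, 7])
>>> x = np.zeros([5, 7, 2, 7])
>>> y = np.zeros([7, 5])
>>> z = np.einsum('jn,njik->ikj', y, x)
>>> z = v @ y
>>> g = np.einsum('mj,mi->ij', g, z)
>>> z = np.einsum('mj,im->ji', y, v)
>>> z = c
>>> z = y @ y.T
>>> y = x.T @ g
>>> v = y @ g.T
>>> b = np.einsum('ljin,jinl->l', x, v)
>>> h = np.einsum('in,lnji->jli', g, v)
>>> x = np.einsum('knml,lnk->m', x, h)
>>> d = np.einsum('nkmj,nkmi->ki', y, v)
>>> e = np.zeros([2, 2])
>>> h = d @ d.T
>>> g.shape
(5, 2)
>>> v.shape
(7, 2, 7, 5)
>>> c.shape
(7, 7)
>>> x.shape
(2,)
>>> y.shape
(7, 2, 7, 2)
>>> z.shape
(7, 7)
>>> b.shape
(5,)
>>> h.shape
(2, 2)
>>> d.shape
(2, 5)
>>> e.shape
(2, 2)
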